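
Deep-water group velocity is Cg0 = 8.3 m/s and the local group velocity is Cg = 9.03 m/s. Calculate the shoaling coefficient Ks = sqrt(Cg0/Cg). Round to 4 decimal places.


Ks = sqrt(Cg0 / Cg)
Ks = sqrt(8.3 / 9.03)
Ks = sqrt(0.9192)
Ks = 0.9587

0.9587


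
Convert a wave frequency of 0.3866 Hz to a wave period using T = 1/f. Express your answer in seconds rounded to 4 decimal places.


T = 1 / f
T = 1 / 0.3866
T = 2.5867 s

2.5867


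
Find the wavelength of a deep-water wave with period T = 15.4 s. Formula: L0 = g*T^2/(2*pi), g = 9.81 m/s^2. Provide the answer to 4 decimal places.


L0 = g * T^2 / (2 * pi)
L0 = 9.81 * 15.4^2 / (2 * pi)
L0 = 9.81 * 237.1600 / 6.28319
L0 = 2326.5396 / 6.28319
L0 = 370.2803 m

370.2803


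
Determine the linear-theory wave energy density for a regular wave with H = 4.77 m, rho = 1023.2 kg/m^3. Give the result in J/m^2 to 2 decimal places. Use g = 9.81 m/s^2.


E = (1/8) * rho * g * H^2
E = (1/8) * 1023.2 * 9.81 * 4.77^2
E = 0.125 * 1023.2 * 9.81 * 22.7529
E = 28548.04 J/m^2

28548.04


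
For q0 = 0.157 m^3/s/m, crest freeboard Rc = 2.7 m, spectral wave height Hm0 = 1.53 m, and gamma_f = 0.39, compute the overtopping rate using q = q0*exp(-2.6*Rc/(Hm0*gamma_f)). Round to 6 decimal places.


q = q0 * exp(-2.6 * Rc / (Hm0 * gamma_f))
Exponent = -2.6 * 2.7 / (1.53 * 0.39)
= -2.6 * 2.7 / 0.5967
= -11.764706
exp(-11.764706) = 0.000008
q = 0.157 * 0.000008
q = 0.000001 m^3/s/m

0.000001


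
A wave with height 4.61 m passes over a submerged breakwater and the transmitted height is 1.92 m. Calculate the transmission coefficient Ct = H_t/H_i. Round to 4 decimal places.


Ct = H_t / H_i
Ct = 1.92 / 4.61
Ct = 0.4165

0.4165


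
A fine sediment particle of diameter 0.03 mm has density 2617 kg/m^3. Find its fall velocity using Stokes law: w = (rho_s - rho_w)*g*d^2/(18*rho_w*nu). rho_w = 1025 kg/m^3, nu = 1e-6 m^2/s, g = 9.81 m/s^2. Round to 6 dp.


w = (rho_s - rho_w) * g * d^2 / (18 * rho_w * nu)
d = 0.03 mm = 0.000030 m
rho_s - rho_w = 2617 - 1025 = 1592
Numerator = 1592 * 9.81 * (0.000030)^2 = 0.000014055768
Denominator = 18 * 1025 * 1e-6 = 0.018450
w = 0.000762 m/s

0.000762


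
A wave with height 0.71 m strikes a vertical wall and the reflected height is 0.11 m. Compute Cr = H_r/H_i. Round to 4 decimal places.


Cr = H_r / H_i
Cr = 0.11 / 0.71
Cr = 0.1549

0.1549


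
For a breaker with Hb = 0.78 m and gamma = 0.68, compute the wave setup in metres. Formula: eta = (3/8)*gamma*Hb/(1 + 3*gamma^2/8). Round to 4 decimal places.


eta = (3/8) * gamma * Hb / (1 + 3*gamma^2/8)
Numerator = (3/8) * 0.68 * 0.78 = 0.198900
Denominator = 1 + 3*0.68^2/8 = 1 + 0.173400 = 1.173400
eta = 0.198900 / 1.173400
eta = 0.1695 m

0.1695


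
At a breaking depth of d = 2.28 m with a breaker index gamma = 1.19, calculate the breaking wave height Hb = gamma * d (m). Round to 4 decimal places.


Hb = gamma * d
Hb = 1.19 * 2.28
Hb = 2.7132 m

2.7132


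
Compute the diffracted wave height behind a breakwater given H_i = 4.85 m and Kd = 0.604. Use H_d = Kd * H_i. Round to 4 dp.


H_d = Kd * H_i
H_d = 0.604 * 4.85
H_d = 2.9294 m

2.9294


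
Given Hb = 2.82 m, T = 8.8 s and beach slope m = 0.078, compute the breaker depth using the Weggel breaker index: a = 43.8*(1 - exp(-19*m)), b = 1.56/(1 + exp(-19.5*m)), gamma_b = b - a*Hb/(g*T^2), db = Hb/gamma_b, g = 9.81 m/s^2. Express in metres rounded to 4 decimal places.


a = 43.8 * (1 - exp(-19 * m))
exp(-19 * 0.078) = exp(-1.4820) = 0.227183
a = 43.8 * (1 - 0.227183) = 33.849390
b = 1.56 / (1 + exp(-19.5 * m))
exp(-19.5 * 0.078) = exp(-1.5210) = 0.218493
b = 1.56 / (1 + 0.218493) = 1.280270
Hb / (g * T^2) = 2.82 / (9.81 * 8.8^2) = 2.82 / 759.6864 = 0.00371206
gamma_b = b - a * Hb/(g*T^2) = 1.280270 - 33.849390 * 0.00371206 = 1.154619
db = Hb / gamma_b = 2.82 / 1.154619
db = 2.4424 m

2.4424


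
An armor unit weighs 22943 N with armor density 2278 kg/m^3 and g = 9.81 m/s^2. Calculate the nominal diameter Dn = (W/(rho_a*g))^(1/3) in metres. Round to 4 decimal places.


V = W / (rho_a * g)
V = 22943 / (2278 * 9.81)
V = 22943 / 22347.18
V = 1.026662 m^3
Dn = V^(1/3) = 1.026662^(1/3)
Dn = 1.0088 m

1.0088


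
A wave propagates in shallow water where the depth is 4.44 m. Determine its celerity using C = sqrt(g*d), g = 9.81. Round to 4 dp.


Using the shallow-water approximation:
C = sqrt(g * d) = sqrt(9.81 * 4.44)
C = sqrt(43.5564)
C = 6.5997 m/s

6.5997


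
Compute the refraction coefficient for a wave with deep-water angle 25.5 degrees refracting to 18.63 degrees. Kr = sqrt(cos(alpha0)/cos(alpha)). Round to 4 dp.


Kr = sqrt(cos(alpha0) / cos(alpha))
cos(25.5) = 0.902585
cos(18.63) = 0.947601
Kr = sqrt(0.902585 / 0.947601)
Kr = sqrt(0.952495)
Kr = 0.9760

0.9760


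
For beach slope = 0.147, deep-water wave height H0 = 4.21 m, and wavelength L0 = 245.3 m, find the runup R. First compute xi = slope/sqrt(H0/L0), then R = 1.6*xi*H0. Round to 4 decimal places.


xi = slope / sqrt(H0/L0)
H0/L0 = 4.21/245.3 = 0.017163
sqrt(0.017163) = 0.131006
xi = 0.147 / 0.131006 = 1.122083
R = 1.6 * xi * H0 = 1.6 * 1.122083 * 4.21
R = 7.5584 m

7.5584


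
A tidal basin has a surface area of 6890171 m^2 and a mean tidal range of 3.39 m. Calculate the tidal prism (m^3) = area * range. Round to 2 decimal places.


Tidal prism = Area * Tidal range
P = 6890171 * 3.39
P = 23357679.69 m^3

23357679.69


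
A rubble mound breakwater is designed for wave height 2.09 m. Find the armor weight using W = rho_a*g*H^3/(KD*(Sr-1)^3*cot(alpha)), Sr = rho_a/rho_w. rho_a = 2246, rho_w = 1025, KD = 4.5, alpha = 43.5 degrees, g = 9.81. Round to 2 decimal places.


Sr = rho_a / rho_w = 2246 / 1025 = 2.191220
(Sr - 1) = 1.191220
(Sr - 1)^3 = 1.690345
cot(43.5) = 1 / tan(43.5) = 1 / 0.948965 = 1.053780
Numerator = 2246 * 9.81 * 2.09^3 = 201148.8795
Denominator = 4.5 * 1.690345 * 1.053780 = 8.015635
W = 201148.8795 / 8.015635
W = 25094.57 N

25094.57


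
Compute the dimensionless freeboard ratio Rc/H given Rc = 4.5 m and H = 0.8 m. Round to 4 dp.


Relative freeboard = Rc / H
= 4.5 / 0.8
= 5.6250

5.6250


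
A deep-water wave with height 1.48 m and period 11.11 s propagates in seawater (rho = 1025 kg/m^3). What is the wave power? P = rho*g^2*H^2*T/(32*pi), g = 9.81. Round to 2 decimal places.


P = rho * g^2 * H^2 * T / (32 * pi)
P = 1025 * 9.81^2 * 1.48^2 * 11.11 / (32 * pi)
P = 1025 * 96.2361 * 2.1904 * 11.11 / 100.53096
P = 23878.09 W/m

23878.09


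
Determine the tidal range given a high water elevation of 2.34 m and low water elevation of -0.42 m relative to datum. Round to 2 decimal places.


Tidal range = High water - Low water
Tidal range = 2.34 - (-0.42)
Tidal range = 2.76 m

2.76


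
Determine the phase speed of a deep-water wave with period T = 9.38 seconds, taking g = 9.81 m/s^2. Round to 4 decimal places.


We use the deep-water celerity formula:
C = g * T / (2 * pi)
C = 9.81 * 9.38 / (2 * 3.14159...)
C = 92.017800 / 6.283185
C = 14.6451 m/s

14.6451


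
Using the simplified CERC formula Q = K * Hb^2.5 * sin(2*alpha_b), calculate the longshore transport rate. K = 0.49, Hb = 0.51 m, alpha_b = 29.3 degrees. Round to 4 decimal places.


Q = K * Hb^2.5 * sin(2 * alpha_b)
Hb^2.5 = 0.51^2.5 = 0.185749
sin(2 * 29.3) = sin(58.6) = 0.853551
Q = 0.49 * 0.185749 * 0.853551
Q = 0.0777 m^3/s

0.0777


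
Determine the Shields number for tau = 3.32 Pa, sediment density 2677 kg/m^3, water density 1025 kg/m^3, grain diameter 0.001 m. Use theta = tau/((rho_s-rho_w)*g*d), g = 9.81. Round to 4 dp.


theta = tau / ((rho_s - rho_w) * g * d)
rho_s - rho_w = 2677 - 1025 = 1652
Denominator = 1652 * 9.81 * 0.001 = 16.206120
theta = 3.32 / 16.206120
theta = 0.2049

0.2049


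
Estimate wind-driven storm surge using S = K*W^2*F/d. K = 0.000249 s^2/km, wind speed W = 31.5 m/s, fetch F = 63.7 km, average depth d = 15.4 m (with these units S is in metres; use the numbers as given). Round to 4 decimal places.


S = K * W^2 * F / d
W^2 = 31.5^2 = 992.25
S = 0.000249 * 992.25 * 63.7 / 15.4
Numerator = 0.000249 * 992.25 * 63.7 = 15.738375
S = 15.738375 / 15.4 = 1.0220 m

1.0220


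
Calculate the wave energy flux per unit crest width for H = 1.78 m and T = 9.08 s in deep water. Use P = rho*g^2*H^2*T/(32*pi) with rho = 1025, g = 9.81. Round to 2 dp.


P = rho * g^2 * H^2 * T / (32 * pi)
P = 1025 * 9.81^2 * 1.78^2 * 9.08 / (32 * pi)
P = 1025 * 96.2361 * 3.1684 * 9.08 / 100.53096
P = 28228.51 W/m

28228.51


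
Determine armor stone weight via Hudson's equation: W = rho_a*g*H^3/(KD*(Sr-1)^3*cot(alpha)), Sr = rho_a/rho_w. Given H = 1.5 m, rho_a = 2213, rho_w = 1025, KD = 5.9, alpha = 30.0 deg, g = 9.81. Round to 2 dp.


Sr = rho_a / rho_w = 2213 / 1025 = 2.159024
(Sr - 1) = 1.159024
(Sr - 1)^3 = 1.556961
cot(30.0) = 1 / tan(30.0) = 1 / 0.577350 = 1.732051
Numerator = 2213 * 9.81 * 1.5^3 = 73269.6638
Denominator = 5.9 * 1.556961 * 1.732051 = 15.910739
W = 73269.6638 / 15.910739
W = 4605.04 N

4605.04


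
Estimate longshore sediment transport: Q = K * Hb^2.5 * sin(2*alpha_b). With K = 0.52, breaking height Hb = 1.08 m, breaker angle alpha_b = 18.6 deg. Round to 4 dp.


Q = K * Hb^2.5 * sin(2 * alpha_b)
Hb^2.5 = 1.08^2.5 = 1.212158
sin(2 * 18.6) = sin(37.2) = 0.604599
Q = 0.52 * 1.212158 * 0.604599
Q = 0.3811 m^3/s

0.3811


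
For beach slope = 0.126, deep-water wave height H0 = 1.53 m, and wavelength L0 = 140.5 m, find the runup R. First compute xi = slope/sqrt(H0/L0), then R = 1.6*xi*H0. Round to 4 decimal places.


xi = slope / sqrt(H0/L0)
H0/L0 = 1.53/140.5 = 0.010890
sqrt(0.010890) = 0.104354
xi = 0.126 / 0.104354 = 1.207433
R = 1.6 * xi * H0 = 1.6 * 1.207433 * 1.53
R = 2.9558 m

2.9558


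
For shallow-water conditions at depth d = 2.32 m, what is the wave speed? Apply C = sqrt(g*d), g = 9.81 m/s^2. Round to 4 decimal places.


Using the shallow-water approximation:
C = sqrt(g * d) = sqrt(9.81 * 2.32)
C = sqrt(22.7592)
C = 4.7707 m/s

4.7707


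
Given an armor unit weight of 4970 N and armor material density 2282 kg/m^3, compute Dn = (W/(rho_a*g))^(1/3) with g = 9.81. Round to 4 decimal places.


V = W / (rho_a * g)
V = 4970 / (2282 * 9.81)
V = 4970 / 22386.42
V = 0.222010 m^3
Dn = V^(1/3) = 0.222010^(1/3)
Dn = 0.6055 m

0.6055


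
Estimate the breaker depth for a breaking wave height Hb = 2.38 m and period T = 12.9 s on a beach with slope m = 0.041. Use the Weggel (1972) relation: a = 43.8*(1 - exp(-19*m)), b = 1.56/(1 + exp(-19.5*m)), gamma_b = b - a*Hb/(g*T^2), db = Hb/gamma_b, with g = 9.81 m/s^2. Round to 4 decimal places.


a = 43.8 * (1 - exp(-19 * m))
exp(-19 * 0.041) = exp(-0.7790) = 0.458865
a = 43.8 * (1 - 0.458865) = 23.701728
b = 1.56 / (1 + exp(-19.5 * m))
exp(-19.5 * 0.041) = exp(-0.7995) = 0.449554
b = 1.56 / (1 + 0.449554) = 1.076193
Hb / (g * T^2) = 2.38 / (9.81 * 12.9^2) = 2.38 / 1632.4821 = 0.00145790
gamma_b = b - a * Hb/(g*T^2) = 1.076193 - 23.701728 * 0.00145790 = 1.041639
db = Hb / gamma_b = 2.38 / 1.041639
db = 2.2849 m

2.2849


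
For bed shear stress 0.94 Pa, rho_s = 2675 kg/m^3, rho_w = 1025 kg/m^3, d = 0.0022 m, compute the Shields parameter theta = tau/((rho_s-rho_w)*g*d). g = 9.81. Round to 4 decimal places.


theta = tau / ((rho_s - rho_w) * g * d)
rho_s - rho_w = 2675 - 1025 = 1650
Denominator = 1650 * 9.81 * 0.0022 = 35.610300
theta = 0.94 / 35.610300
theta = 0.0264

0.0264


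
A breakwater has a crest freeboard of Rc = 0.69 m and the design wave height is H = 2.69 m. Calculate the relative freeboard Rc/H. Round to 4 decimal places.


Relative freeboard = Rc / H
= 0.69 / 2.69
= 0.2565

0.2565


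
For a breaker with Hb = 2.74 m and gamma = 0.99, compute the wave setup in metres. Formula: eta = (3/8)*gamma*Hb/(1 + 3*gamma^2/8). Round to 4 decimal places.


eta = (3/8) * gamma * Hb / (1 + 3*gamma^2/8)
Numerator = (3/8) * 0.99 * 2.74 = 1.017225
Denominator = 1 + 3*0.99^2/8 = 1 + 0.367538 = 1.367538
eta = 1.017225 / 1.367538
eta = 0.7438 m

0.7438


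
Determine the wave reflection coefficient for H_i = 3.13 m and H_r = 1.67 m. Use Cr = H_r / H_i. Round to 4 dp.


Cr = H_r / H_i
Cr = 1.67 / 3.13
Cr = 0.5335

0.5335


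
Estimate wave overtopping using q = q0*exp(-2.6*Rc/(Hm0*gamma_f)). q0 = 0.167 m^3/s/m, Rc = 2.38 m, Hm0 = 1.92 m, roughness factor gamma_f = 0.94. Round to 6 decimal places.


q = q0 * exp(-2.6 * Rc / (Hm0 * gamma_f))
Exponent = -2.6 * 2.38 / (1.92 * 0.94)
= -2.6 * 2.38 / 1.8048
= -3.428635
exp(-3.428635) = 0.032431
q = 0.167 * 0.032431
q = 0.005416 m^3/s/m

0.005416


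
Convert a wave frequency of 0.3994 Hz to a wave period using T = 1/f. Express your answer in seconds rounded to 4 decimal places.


T = 1 / f
T = 1 / 0.3994
T = 2.5038 s

2.5038


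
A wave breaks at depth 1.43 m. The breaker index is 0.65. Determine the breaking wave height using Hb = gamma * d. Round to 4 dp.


Hb = gamma * d
Hb = 0.65 * 1.43
Hb = 0.9295 m

0.9295


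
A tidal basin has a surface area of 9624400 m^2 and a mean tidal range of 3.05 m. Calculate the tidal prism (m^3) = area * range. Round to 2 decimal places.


Tidal prism = Area * Tidal range
P = 9624400 * 3.05
P = 29354420.00 m^3

29354420.00


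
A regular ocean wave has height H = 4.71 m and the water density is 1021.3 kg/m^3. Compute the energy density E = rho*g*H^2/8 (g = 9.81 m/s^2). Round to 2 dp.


E = (1/8) * rho * g * H^2
E = (1/8) * 1021.3 * 9.81 * 4.71^2
E = 0.125 * 1021.3 * 9.81 * 22.1841
E = 27782.68 J/m^2

27782.68


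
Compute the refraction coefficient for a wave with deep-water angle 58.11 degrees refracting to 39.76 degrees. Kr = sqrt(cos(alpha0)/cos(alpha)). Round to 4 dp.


Kr = sqrt(cos(alpha0) / cos(alpha))
cos(58.11) = 0.528290
cos(39.76) = 0.768730
Kr = sqrt(0.528290 / 0.768730)
Kr = sqrt(0.687224)
Kr = 0.8290

0.8290


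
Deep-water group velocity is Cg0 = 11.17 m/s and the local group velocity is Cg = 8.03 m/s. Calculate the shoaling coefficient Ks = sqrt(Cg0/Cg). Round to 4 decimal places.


Ks = sqrt(Cg0 / Cg)
Ks = sqrt(11.17 / 8.03)
Ks = sqrt(1.3910)
Ks = 1.1794

1.1794


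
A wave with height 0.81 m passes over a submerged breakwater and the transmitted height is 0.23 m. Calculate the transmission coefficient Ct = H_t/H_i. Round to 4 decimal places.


Ct = H_t / H_i
Ct = 0.23 / 0.81
Ct = 0.2840

0.2840


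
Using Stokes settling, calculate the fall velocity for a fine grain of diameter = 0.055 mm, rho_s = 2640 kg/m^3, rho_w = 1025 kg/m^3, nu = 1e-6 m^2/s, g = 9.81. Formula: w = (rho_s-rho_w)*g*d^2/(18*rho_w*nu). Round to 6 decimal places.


w = (rho_s - rho_w) * g * d^2 / (18 * rho_w * nu)
d = 0.055 mm = 0.000055 m
rho_s - rho_w = 2640 - 1025 = 1615
Numerator = 1615 * 9.81 * (0.000055)^2 = 0.000047925529
Denominator = 18 * 1025 * 1e-6 = 0.018450
w = 0.002598 m/s

0.002598


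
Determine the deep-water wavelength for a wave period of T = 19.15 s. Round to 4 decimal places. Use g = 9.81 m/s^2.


L0 = g * T^2 / (2 * pi)
L0 = 9.81 * 19.15^2 / (2 * pi)
L0 = 9.81 * 366.7225 / 6.28319
L0 = 3597.5477 / 6.28319
L0 = 572.5675 m

572.5675


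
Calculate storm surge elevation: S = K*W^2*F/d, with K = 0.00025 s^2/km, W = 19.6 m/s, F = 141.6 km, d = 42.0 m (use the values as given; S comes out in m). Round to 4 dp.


S = K * W^2 * F / d
W^2 = 19.6^2 = 384.16
S = 0.00025 * 384.16 * 141.6 / 42.0
Numerator = 0.00025 * 384.16 * 141.6 = 13.599264
S = 13.599264 / 42.0 = 0.3238 m

0.3238


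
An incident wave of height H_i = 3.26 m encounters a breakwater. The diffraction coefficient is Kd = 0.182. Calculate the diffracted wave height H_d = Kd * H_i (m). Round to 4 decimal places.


H_d = Kd * H_i
H_d = 0.182 * 3.26
H_d = 0.5933 m

0.5933


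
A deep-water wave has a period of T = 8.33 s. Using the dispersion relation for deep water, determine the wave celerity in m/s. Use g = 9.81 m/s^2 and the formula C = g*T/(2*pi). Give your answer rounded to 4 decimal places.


We use the deep-water celerity formula:
C = g * T / (2 * pi)
C = 9.81 * 8.33 / (2 * 3.14159...)
C = 81.717300 / 6.283185
C = 13.0057 m/s

13.0057


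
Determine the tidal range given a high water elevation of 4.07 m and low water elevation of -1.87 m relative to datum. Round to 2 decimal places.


Tidal range = High water - Low water
Tidal range = 4.07 - (-1.87)
Tidal range = 5.94 m

5.94


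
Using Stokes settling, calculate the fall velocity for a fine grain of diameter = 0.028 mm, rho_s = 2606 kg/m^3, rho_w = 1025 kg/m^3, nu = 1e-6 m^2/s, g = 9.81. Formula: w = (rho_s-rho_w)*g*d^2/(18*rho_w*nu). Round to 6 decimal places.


w = (rho_s - rho_w) * g * d^2 / (18 * rho_w * nu)
d = 0.028 mm = 0.000028 m
rho_s - rho_w = 2606 - 1025 = 1581
Numerator = 1581 * 9.81 * (0.000028)^2 = 0.000012159534
Denominator = 18 * 1025 * 1e-6 = 0.018450
w = 0.000659 m/s

0.000659


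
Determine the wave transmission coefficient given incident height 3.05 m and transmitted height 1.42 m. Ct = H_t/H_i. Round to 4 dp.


Ct = H_t / H_i
Ct = 1.42 / 3.05
Ct = 0.4656

0.4656


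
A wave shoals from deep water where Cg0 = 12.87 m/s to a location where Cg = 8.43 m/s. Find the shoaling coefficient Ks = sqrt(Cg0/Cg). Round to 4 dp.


Ks = sqrt(Cg0 / Cg)
Ks = sqrt(12.87 / 8.43)
Ks = sqrt(1.5267)
Ks = 1.2356

1.2356


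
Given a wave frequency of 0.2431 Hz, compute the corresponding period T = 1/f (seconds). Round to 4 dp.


T = 1 / f
T = 1 / 0.2431
T = 4.1135 s

4.1135


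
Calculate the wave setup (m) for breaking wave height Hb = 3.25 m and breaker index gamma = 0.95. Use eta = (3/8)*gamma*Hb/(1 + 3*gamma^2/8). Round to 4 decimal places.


eta = (3/8) * gamma * Hb / (1 + 3*gamma^2/8)
Numerator = (3/8) * 0.95 * 3.25 = 1.157812
Denominator = 1 + 3*0.95^2/8 = 1 + 0.338438 = 1.338438
eta = 1.157812 / 1.338438
eta = 0.8650 m

0.8650


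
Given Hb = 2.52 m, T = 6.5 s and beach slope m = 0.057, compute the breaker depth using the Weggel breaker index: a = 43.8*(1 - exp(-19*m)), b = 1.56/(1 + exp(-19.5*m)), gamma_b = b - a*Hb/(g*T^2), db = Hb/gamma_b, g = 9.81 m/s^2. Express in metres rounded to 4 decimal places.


a = 43.8 * (1 - exp(-19 * m))
exp(-19 * 0.057) = exp(-1.0830) = 0.338578
a = 43.8 * (1 - 0.338578) = 28.970272
b = 1.56 / (1 + exp(-19.5 * m))
exp(-19.5 * 0.057) = exp(-1.1115) = 0.329065
b = 1.56 / (1 + 0.329065) = 1.173757
Hb / (g * T^2) = 2.52 / (9.81 * 6.5^2) = 2.52 / 414.4725 = 0.00608002
gamma_b = b - a * Hb/(g*T^2) = 1.173757 - 28.970272 * 0.00608002 = 0.997618
db = Hb / gamma_b = 2.52 / 0.997618
db = 2.5260 m

2.5260


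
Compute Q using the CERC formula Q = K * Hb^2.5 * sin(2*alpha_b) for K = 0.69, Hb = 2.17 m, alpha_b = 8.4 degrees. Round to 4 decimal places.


Q = K * Hb^2.5 * sin(2 * alpha_b)
Hb^2.5 = 2.17^2.5 = 6.936643
sin(2 * 8.4) = sin(16.8) = 0.289032
Q = 0.69 * 6.936643 * 0.289032
Q = 1.3834 m^3/s

1.3834


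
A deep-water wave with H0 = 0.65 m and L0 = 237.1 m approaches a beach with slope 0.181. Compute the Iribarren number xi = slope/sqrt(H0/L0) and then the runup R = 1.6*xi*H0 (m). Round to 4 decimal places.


xi = slope / sqrt(H0/L0)
H0/L0 = 0.65/237.1 = 0.002741
sqrt(0.002741) = 0.052359
xi = 0.181 / 0.052359 = 3.456907
R = 1.6 * xi * H0 = 1.6 * 3.456907 * 0.65
R = 3.5952 m

3.5952


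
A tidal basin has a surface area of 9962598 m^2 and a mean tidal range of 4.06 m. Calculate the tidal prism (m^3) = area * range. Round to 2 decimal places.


Tidal prism = Area * Tidal range
P = 9962598 * 4.06
P = 40448147.88 m^3

40448147.88


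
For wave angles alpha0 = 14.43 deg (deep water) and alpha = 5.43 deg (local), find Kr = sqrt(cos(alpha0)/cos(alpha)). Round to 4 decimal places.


Kr = sqrt(cos(alpha0) / cos(alpha))
cos(14.43) = 0.968453
cos(5.43) = 0.995513
Kr = sqrt(0.968453 / 0.995513)
Kr = sqrt(0.972818)
Kr = 0.9863

0.9863


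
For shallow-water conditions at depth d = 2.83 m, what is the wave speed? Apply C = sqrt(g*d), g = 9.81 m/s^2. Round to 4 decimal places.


Using the shallow-water approximation:
C = sqrt(g * d) = sqrt(9.81 * 2.83)
C = sqrt(27.7623)
C = 5.2690 m/s

5.2690


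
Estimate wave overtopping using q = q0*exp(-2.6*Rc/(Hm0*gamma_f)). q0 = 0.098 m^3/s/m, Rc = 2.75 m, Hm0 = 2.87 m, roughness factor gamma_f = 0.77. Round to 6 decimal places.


q = q0 * exp(-2.6 * Rc / (Hm0 * gamma_f))
Exponent = -2.6 * 2.75 / (2.87 * 0.77)
= -2.6 * 2.75 / 2.2099
= -3.235441
exp(-3.235441) = 0.039343
q = 0.098 * 0.039343
q = 0.003856 m^3/s/m

0.003856


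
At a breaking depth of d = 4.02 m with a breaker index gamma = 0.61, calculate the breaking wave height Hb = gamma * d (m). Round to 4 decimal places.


Hb = gamma * d
Hb = 0.61 * 4.02
Hb = 2.4522 m

2.4522


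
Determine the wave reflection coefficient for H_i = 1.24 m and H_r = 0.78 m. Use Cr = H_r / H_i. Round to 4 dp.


Cr = H_r / H_i
Cr = 0.78 / 1.24
Cr = 0.6290

0.6290


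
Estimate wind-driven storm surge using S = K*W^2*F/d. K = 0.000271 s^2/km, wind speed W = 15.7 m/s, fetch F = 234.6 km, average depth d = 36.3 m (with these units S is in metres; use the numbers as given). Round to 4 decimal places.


S = K * W^2 * F / d
W^2 = 15.7^2 = 246.49
S = 0.000271 * 246.49 * 234.6 / 36.3
Numerator = 0.000271 * 246.49 * 234.6 = 15.670996
S = 15.670996 / 36.3 = 0.4317 m

0.4317


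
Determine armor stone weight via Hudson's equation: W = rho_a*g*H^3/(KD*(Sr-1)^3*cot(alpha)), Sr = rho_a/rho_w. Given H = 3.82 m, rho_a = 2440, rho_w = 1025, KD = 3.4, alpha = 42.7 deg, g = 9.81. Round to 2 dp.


Sr = rho_a / rho_w = 2440 / 1025 = 2.380488
(Sr - 1) = 1.380488
(Sr - 1)^3 = 2.630860
cot(42.7) = 1 / tan(42.7) = 1 / 0.922773 = 1.083690
Numerator = 2440 * 9.81 * 3.82^3 = 1334285.9792
Denominator = 3.4 * 2.630860 * 1.083690 = 9.693521
W = 1334285.9792 / 9.693521
W = 137647.20 N

137647.20


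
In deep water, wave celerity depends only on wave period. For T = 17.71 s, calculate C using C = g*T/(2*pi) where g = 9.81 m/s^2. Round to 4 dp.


We use the deep-water celerity formula:
C = g * T / (2 * pi)
C = 9.81 * 17.71 / (2 * 3.14159...)
C = 173.735100 / 6.283185
C = 27.6508 m/s

27.6508


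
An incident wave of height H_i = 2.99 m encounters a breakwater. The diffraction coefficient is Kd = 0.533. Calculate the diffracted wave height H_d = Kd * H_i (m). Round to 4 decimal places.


H_d = Kd * H_i
H_d = 0.533 * 2.99
H_d = 1.5937 m

1.5937


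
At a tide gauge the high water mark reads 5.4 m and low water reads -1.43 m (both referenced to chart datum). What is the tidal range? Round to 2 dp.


Tidal range = High water - Low water
Tidal range = 5.4 - (-1.43)
Tidal range = 6.83 m

6.83


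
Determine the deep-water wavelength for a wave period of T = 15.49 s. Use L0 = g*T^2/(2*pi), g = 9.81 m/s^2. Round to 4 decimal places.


L0 = g * T^2 / (2 * pi)
L0 = 9.81 * 15.49^2 / (2 * pi)
L0 = 9.81 * 239.9401 / 6.28319
L0 = 2353.8124 / 6.28319
L0 = 374.6209 m

374.6209


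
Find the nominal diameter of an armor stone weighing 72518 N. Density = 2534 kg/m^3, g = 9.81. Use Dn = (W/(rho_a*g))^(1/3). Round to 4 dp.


V = W / (rho_a * g)
V = 72518 / (2534 * 9.81)
V = 72518 / 24858.54
V = 2.917227 m^3
Dn = V^(1/3) = 2.917227^(1/3)
Dn = 1.4289 m

1.4289


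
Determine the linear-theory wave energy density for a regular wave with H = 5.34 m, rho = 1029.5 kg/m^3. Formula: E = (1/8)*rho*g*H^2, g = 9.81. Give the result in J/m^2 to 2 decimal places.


E = (1/8) * rho * g * H^2
E = (1/8) * 1029.5 * 9.81 * 5.34^2
E = 0.125 * 1029.5 * 9.81 * 28.5156
E = 35998.79 J/m^2

35998.79


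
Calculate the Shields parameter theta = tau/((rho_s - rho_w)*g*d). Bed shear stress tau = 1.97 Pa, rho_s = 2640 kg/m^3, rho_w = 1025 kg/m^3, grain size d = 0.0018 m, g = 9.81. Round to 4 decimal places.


theta = tau / ((rho_s - rho_w) * g * d)
rho_s - rho_w = 2640 - 1025 = 1615
Denominator = 1615 * 9.81 * 0.0018 = 28.517670
theta = 1.97 / 28.517670
theta = 0.0691

0.0691


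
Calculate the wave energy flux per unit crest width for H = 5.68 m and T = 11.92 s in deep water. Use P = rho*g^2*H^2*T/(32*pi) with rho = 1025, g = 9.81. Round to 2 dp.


P = rho * g^2 * H^2 * T / (32 * pi)
P = 1025 * 9.81^2 * 5.68^2 * 11.92 / (32 * pi)
P = 1025 * 96.2361 * 32.2624 * 11.92 / 100.53096
P = 377341.83 W/m

377341.83


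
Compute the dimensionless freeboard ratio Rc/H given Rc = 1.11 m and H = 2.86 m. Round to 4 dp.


Relative freeboard = Rc / H
= 1.11 / 2.86
= 0.3881

0.3881


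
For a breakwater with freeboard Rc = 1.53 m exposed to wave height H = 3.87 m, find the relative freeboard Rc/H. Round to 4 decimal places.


Relative freeboard = Rc / H
= 1.53 / 3.87
= 0.3953

0.3953


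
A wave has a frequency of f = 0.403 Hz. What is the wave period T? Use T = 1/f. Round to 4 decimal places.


T = 1 / f
T = 1 / 0.403
T = 2.4814 s

2.4814


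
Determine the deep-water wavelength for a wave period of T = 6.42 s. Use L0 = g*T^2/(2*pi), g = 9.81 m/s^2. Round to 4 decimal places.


L0 = g * T^2 / (2 * pi)
L0 = 9.81 * 6.42^2 / (2 * pi)
L0 = 9.81 * 41.2164 / 6.28319
L0 = 404.3329 / 6.28319
L0 = 64.3516 m

64.3516


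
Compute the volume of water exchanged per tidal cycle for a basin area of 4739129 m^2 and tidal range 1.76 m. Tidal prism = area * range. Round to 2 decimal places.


Tidal prism = Area * Tidal range
P = 4739129 * 1.76
P = 8340867.04 m^3

8340867.04


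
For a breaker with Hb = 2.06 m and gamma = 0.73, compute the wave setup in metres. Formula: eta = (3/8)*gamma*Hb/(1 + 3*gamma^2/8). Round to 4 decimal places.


eta = (3/8) * gamma * Hb / (1 + 3*gamma^2/8)
Numerator = (3/8) * 0.73 * 2.06 = 0.563925
Denominator = 1 + 3*0.73^2/8 = 1 + 0.199838 = 1.199838
eta = 0.563925 / 1.199838
eta = 0.4700 m

0.4700


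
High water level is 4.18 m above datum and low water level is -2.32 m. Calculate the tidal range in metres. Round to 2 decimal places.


Tidal range = High water - Low water
Tidal range = 4.18 - (-2.32)
Tidal range = 6.50 m

6.50


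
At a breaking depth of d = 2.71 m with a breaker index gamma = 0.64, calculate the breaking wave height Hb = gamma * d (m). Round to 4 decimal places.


Hb = gamma * d
Hb = 0.64 * 2.71
Hb = 1.7344 m

1.7344


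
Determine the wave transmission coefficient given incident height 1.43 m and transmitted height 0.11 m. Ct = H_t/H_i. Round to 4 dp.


Ct = H_t / H_i
Ct = 0.11 / 1.43
Ct = 0.0769

0.0769


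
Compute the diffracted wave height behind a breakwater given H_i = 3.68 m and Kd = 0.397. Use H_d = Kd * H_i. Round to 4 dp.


H_d = Kd * H_i
H_d = 0.397 * 3.68
H_d = 1.4610 m

1.4610


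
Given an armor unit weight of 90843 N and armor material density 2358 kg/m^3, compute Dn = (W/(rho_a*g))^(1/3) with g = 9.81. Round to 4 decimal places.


V = W / (rho_a * g)
V = 90843 / (2358 * 9.81)
V = 90843 / 23131.98
V = 3.927161 m^3
Dn = V^(1/3) = 3.927161^(1/3)
Dn = 1.5777 m

1.5777


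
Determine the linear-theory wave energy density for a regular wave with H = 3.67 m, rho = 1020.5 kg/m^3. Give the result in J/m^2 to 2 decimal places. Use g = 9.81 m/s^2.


E = (1/8) * rho * g * H^2
E = (1/8) * 1020.5 * 9.81 * 3.67^2
E = 0.125 * 1020.5 * 9.81 * 13.4689
E = 16854.82 J/m^2

16854.82


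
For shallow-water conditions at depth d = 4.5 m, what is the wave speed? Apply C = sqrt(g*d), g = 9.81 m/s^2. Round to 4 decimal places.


Using the shallow-water approximation:
C = sqrt(g * d) = sqrt(9.81 * 4.5)
C = sqrt(44.1450)
C = 6.6442 m/s

6.6442


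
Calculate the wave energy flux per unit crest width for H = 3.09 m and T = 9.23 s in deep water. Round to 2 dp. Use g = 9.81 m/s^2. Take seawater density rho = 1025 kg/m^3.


P = rho * g^2 * H^2 * T / (32 * pi)
P = 1025 * 9.81^2 * 3.09^2 * 9.23 / (32 * pi)
P = 1025 * 96.2361 * 9.5481 * 9.23 / 100.53096
P = 86473.03 W/m

86473.03


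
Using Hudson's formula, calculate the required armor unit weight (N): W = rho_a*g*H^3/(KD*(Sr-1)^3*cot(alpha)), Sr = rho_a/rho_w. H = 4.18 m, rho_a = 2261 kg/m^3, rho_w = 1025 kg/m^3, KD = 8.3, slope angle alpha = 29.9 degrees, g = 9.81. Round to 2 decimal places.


Sr = rho_a / rho_w = 2261 / 1025 = 2.205854
(Sr - 1) = 1.205854
(Sr - 1)^3 = 1.753411
cot(29.9) = 1 / tan(29.9) = 1 / 0.575026 = 1.739053
Numerator = 2261 * 9.81 * 4.18^3 = 1619938.0820
Denominator = 8.3 * 1.753411 * 1.739053 = 25.308989
W = 1619938.0820 / 25.308989
W = 64006.43 N

64006.43


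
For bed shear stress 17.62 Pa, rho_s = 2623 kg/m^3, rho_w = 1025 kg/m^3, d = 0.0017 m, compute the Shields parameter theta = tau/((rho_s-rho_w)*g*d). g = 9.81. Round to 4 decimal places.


theta = tau / ((rho_s - rho_w) * g * d)
rho_s - rho_w = 2623 - 1025 = 1598
Denominator = 1598 * 9.81 * 0.0017 = 26.649846
theta = 17.62 / 26.649846
theta = 0.6612

0.6612


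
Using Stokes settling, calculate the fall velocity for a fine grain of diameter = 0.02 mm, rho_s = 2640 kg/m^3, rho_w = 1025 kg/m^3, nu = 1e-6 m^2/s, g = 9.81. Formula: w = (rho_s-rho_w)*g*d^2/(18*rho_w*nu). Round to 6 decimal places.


w = (rho_s - rho_w) * g * d^2 / (18 * rho_w * nu)
d = 0.02 mm = 0.000020 m
rho_s - rho_w = 2640 - 1025 = 1615
Numerator = 1615 * 9.81 * (0.000020)^2 = 0.000006337260
Denominator = 18 * 1025 * 1e-6 = 0.018450
w = 0.000343 m/s

0.000343


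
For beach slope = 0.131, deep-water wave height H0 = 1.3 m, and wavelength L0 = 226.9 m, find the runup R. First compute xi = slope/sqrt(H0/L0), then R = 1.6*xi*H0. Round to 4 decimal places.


xi = slope / sqrt(H0/L0)
H0/L0 = 1.3/226.9 = 0.005729
sqrt(0.005729) = 0.075693
xi = 0.131 / 0.075693 = 1.730680
R = 1.6 * xi * H0 = 1.6 * 1.730680 * 1.3
R = 3.5998 m

3.5998


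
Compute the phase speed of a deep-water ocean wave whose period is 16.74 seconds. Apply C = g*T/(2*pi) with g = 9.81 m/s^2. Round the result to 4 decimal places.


We use the deep-water celerity formula:
C = g * T / (2 * pi)
C = 9.81 * 16.74 / (2 * 3.14159...)
C = 164.219400 / 6.283185
C = 26.1363 m/s

26.1363


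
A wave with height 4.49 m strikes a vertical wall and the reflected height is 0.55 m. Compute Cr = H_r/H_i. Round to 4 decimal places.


Cr = H_r / H_i
Cr = 0.55 / 4.49
Cr = 0.1225

0.1225


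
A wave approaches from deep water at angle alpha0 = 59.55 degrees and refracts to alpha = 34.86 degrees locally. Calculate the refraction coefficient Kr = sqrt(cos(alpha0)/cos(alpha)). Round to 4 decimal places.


Kr = sqrt(cos(alpha0) / cos(alpha))
cos(59.55) = 0.506786
cos(34.86) = 0.820551
Kr = sqrt(0.506786 / 0.820551)
Kr = sqrt(0.617617)
Kr = 0.7859

0.7859


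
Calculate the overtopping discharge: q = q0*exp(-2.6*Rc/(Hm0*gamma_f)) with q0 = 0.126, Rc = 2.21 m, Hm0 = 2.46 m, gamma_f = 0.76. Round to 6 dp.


q = q0 * exp(-2.6 * Rc / (Hm0 * gamma_f))
Exponent = -2.6 * 2.21 / (2.46 * 0.76)
= -2.6 * 2.21 / 1.8696
= -3.073385
exp(-3.073385) = 0.046264
q = 0.126 * 0.046264
q = 0.005829 m^3/s/m

0.005829


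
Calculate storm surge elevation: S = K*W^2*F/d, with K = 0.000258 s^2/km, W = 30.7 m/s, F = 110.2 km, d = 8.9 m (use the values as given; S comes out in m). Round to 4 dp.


S = K * W^2 * F / d
W^2 = 30.7^2 = 942.49
S = 0.000258 * 942.49 * 110.2 / 8.9
Numerator = 0.000258 * 942.49 * 110.2 = 26.796499
S = 26.796499 / 8.9 = 3.0108 m

3.0108


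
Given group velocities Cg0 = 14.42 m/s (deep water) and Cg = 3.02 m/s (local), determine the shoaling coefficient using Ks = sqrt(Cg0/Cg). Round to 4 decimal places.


Ks = sqrt(Cg0 / Cg)
Ks = sqrt(14.42 / 3.02)
Ks = sqrt(4.7748)
Ks = 2.1851

2.1851


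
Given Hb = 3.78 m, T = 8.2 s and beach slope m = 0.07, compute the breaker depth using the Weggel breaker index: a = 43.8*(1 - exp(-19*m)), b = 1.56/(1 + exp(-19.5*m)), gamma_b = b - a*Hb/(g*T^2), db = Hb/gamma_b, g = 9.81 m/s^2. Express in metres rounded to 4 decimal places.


a = 43.8 * (1 - exp(-19 * m))
exp(-19 * 0.07) = exp(-1.3300) = 0.264477
a = 43.8 * (1 - 0.264477) = 32.215896
b = 1.56 / (1 + exp(-19.5 * m))
exp(-19.5 * 0.07) = exp(-1.3650) = 0.255381
b = 1.56 / (1 + 0.255381) = 1.242651
Hb / (g * T^2) = 3.78 / (9.81 * 8.2^2) = 3.78 / 659.6244 = 0.00573053
gamma_b = b - a * Hb/(g*T^2) = 1.242651 - 32.215896 * 0.00573053 = 1.058037
db = Hb / gamma_b = 3.78 / 1.058037
db = 3.5727 m

3.5727


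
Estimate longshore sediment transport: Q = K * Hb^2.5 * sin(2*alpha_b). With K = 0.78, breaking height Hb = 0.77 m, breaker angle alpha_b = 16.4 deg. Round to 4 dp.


Q = K * Hb^2.5 * sin(2 * alpha_b)
Hb^2.5 = 0.77^2.5 = 0.520268
sin(2 * 16.4) = sin(32.8) = 0.541708
Q = 0.78 * 0.520268 * 0.541708
Q = 0.2198 m^3/s

0.2198


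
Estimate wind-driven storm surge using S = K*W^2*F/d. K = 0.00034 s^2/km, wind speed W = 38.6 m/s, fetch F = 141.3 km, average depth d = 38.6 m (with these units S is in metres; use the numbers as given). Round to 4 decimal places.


S = K * W^2 * F / d
W^2 = 38.6^2 = 1489.96
S = 0.00034 * 1489.96 * 141.3 / 38.6
Numerator = 0.00034 * 1489.96 * 141.3 = 71.580658
S = 71.580658 / 38.6 = 1.8544 m

1.8544


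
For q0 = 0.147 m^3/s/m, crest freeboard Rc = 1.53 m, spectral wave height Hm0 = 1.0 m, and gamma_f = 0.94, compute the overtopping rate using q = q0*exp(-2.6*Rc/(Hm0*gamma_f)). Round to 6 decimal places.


q = q0 * exp(-2.6 * Rc / (Hm0 * gamma_f))
Exponent = -2.6 * 1.53 / (1.0 * 0.94)
= -2.6 * 1.53 / 0.9400
= -4.231915
exp(-4.231915) = 0.014525
q = 0.147 * 0.014525
q = 0.002135 m^3/s/m

0.002135


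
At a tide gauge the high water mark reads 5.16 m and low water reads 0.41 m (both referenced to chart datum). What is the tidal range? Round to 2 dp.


Tidal range = High water - Low water
Tidal range = 5.16 - (0.41)
Tidal range = 4.75 m

4.75


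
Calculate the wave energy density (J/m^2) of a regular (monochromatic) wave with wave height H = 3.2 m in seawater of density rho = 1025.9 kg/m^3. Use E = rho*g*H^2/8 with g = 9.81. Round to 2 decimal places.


E = (1/8) * rho * g * H^2
E = (1/8) * 1025.9 * 9.81 * 3.2^2
E = 0.125 * 1025.9 * 9.81 * 10.2400
E = 12882.02 J/m^2

12882.02


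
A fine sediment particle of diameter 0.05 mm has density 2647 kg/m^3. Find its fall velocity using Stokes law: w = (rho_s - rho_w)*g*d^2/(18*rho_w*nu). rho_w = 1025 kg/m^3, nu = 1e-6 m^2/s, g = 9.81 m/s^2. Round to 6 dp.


w = (rho_s - rho_w) * g * d^2 / (18 * rho_w * nu)
d = 0.05 mm = 0.000050 m
rho_s - rho_w = 2647 - 1025 = 1622
Numerator = 1622 * 9.81 * (0.000050)^2 = 0.000039779550
Denominator = 18 * 1025 * 1e-6 = 0.018450
w = 0.002156 m/s

0.002156


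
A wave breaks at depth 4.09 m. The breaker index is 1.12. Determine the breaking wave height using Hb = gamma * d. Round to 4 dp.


Hb = gamma * d
Hb = 1.12 * 4.09
Hb = 4.5808 m

4.5808


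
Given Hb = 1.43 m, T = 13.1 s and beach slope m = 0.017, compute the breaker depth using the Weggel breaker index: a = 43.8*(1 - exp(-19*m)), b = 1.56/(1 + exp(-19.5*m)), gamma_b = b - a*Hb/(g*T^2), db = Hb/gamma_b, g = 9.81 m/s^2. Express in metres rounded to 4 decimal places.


a = 43.8 * (1 - exp(-19 * m))
exp(-19 * 0.017) = exp(-0.3230) = 0.723974
a = 43.8 * (1 - 0.723974) = 12.089945
b = 1.56 / (1 + exp(-19.5 * m))
exp(-19.5 * 0.017) = exp(-0.3315) = 0.717846
b = 1.56 / (1 + 0.717846) = 0.908114
Hb / (g * T^2) = 1.43 / (9.81 * 13.1^2) = 1.43 / 1683.4941 = 0.00084942
gamma_b = b - a * Hb/(g*T^2) = 0.908114 - 12.089945 * 0.00084942 = 0.897844
db = Hb / gamma_b = 1.43 / 0.897844
db = 1.5927 m

1.5927


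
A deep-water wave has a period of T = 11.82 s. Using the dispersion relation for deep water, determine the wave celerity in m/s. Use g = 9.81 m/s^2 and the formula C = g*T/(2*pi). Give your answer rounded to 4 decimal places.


We use the deep-water celerity formula:
C = g * T / (2 * pi)
C = 9.81 * 11.82 / (2 * 3.14159...)
C = 115.954200 / 6.283185
C = 18.4547 m/s

18.4547


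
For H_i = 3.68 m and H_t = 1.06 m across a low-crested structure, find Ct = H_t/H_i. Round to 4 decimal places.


Ct = H_t / H_i
Ct = 1.06 / 3.68
Ct = 0.2880

0.2880


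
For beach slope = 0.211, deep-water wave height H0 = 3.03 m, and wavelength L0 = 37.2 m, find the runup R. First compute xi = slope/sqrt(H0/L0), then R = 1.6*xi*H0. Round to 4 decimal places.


xi = slope / sqrt(H0/L0)
H0/L0 = 3.03/37.2 = 0.081452
sqrt(0.081452) = 0.285397
xi = 0.211 / 0.285397 = 0.739320
R = 1.6 * xi * H0 = 1.6 * 0.739320 * 3.03
R = 3.5842 m

3.5842


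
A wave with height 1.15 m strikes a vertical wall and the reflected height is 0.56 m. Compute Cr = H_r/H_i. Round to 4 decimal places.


Cr = H_r / H_i
Cr = 0.56 / 1.15
Cr = 0.4870

0.4870


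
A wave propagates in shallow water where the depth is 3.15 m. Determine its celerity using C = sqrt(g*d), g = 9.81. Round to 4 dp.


Using the shallow-water approximation:
C = sqrt(g * d) = sqrt(9.81 * 3.15)
C = sqrt(30.9015)
C = 5.5589 m/s

5.5589


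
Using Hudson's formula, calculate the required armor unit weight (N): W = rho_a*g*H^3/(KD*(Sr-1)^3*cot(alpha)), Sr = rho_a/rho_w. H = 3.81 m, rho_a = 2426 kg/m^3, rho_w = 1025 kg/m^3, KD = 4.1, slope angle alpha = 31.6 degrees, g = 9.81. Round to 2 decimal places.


Sr = rho_a / rho_w = 2426 / 1025 = 2.366829
(Sr - 1) = 1.366829
(Sr - 1)^3 = 2.553541
cot(31.6) = 1 / tan(31.6) = 1 / 0.615204 = 1.625477
Numerator = 2426 * 9.81 * 3.81^3 = 1316238.9278
Denominator = 4.1 * 2.553541 * 1.625477 = 17.017958
W = 1316238.9278 / 17.017958
W = 77344.12 N

77344.12


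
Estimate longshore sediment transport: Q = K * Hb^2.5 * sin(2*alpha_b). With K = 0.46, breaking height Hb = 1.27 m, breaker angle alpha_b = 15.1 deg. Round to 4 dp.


Q = K * Hb^2.5 * sin(2 * alpha_b)
Hb^2.5 = 1.27^2.5 = 1.817646
sin(2 * 15.1) = sin(30.2) = 0.503020
Q = 0.46 * 1.817646 * 0.503020
Q = 0.4206 m^3/s

0.4206


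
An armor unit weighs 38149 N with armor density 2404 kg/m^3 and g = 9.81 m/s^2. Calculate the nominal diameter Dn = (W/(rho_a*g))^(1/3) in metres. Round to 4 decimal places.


V = W / (rho_a * g)
V = 38149 / (2404 * 9.81)
V = 38149 / 23583.24
V = 1.617632 m^3
Dn = V^(1/3) = 1.617632^(1/3)
Dn = 1.1739 m

1.1739


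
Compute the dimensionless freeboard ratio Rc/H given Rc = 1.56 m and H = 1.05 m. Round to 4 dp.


Relative freeboard = Rc / H
= 1.56 / 1.05
= 1.4857

1.4857


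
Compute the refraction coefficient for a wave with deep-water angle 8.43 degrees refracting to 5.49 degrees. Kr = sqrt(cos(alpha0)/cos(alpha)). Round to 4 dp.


Kr = sqrt(cos(alpha0) / cos(alpha))
cos(8.43) = 0.989196
cos(5.49) = 0.995413
Kr = sqrt(0.989196 / 0.995413)
Kr = sqrt(0.993754)
Kr = 0.9969

0.9969


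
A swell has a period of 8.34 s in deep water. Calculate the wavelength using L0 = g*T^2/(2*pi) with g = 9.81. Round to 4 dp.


L0 = g * T^2 / (2 * pi)
L0 = 9.81 * 8.34^2 / (2 * pi)
L0 = 9.81 * 69.5556 / 6.28319
L0 = 682.3404 / 6.28319
L0 = 108.5979 m

108.5979


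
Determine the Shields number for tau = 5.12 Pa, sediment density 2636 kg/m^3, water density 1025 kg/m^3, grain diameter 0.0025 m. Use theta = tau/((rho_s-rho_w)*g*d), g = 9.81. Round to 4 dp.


theta = tau / ((rho_s - rho_w) * g * d)
rho_s - rho_w = 2636 - 1025 = 1611
Denominator = 1611 * 9.81 * 0.0025 = 39.509775
theta = 5.12 / 39.509775
theta = 0.1296

0.1296


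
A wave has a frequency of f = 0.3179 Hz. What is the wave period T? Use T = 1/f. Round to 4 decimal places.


T = 1 / f
T = 1 / 0.3179
T = 3.1456 s

3.1456


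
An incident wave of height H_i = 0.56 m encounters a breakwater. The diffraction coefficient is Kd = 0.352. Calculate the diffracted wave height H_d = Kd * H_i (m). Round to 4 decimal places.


H_d = Kd * H_i
H_d = 0.352 * 0.56
H_d = 0.1971 m

0.1971


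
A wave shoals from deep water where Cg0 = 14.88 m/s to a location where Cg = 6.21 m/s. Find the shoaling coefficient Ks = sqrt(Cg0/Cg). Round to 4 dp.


Ks = sqrt(Cg0 / Cg)
Ks = sqrt(14.88 / 6.21)
Ks = sqrt(2.3961)
Ks = 1.5479

1.5479


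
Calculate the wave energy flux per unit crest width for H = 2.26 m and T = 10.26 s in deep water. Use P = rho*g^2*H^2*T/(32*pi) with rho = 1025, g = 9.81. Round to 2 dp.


P = rho * g^2 * H^2 * T / (32 * pi)
P = 1025 * 9.81^2 * 2.26^2 * 10.26 / (32 * pi)
P = 1025 * 96.2361 * 5.1076 * 10.26 / 100.53096
P = 51419.31 W/m

51419.31


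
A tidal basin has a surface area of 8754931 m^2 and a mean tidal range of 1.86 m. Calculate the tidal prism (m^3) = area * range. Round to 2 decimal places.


Tidal prism = Area * Tidal range
P = 8754931 * 1.86
P = 16284171.66 m^3

16284171.66
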